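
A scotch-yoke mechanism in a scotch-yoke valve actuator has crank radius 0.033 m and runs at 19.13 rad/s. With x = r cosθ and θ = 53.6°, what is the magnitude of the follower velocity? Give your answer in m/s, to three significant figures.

0.508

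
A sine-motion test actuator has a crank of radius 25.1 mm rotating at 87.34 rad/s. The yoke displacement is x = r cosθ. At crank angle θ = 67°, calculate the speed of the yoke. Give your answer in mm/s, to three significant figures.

2020

ω = 87.34 rad/s
x = r cosθ ⇒ ẋ = −rω sinθ.
|v| = rω|sinθ| = 0.0251·87.34·|sin 67°| = 2.018 m/s = 2018 mm/s.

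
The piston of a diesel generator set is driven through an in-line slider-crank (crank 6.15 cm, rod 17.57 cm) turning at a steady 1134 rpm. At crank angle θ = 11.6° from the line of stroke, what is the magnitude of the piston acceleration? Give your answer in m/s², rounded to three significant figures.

ω = 2π·1134/60 = 118.8 rad/s
x(θ) = r cosθ + √(L² − r² sin²θ); with ω constant, a = ω²·d²x/dθ².
d²x/dθ² = −r cosθ − r²(cos2θ)/√u − r⁴ sin²2θ/(4u^{3/2}),  u = L² − r² sin²θ = 0.0307176 m².
Substituting r = 0.0615 m, L = 0.1757 m, θ = 11.6°: d²x/dθ² = -0.080182 m.
a = ω²·d²x/dθ² = (118.8)²·(-0.080182) = -1130.7 m/s²;  |a| = 1130.7 m/s².

1130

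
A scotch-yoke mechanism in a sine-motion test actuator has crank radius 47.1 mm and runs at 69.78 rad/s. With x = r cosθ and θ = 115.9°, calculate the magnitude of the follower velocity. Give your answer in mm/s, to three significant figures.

2960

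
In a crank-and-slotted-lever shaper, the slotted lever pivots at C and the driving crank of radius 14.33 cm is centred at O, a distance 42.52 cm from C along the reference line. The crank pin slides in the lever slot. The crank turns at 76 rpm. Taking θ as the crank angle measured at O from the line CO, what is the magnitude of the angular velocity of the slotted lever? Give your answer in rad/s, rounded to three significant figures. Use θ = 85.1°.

ω = 7.959 rad/s (from 76 rpm).
Crank pin A relative to C: A = (d + r cosθ, r sinθ); lever angle φ = atan2(r sinθ, d + r cosθ).
Differentiating tanφ: φ̇ = rω(d cosθ + r)/(d² + r² + 2dr cosθ).
d² + r² + 2dr cosθ = |CA|² = 0.211739 m²;  d cosθ + r = +0.17962 m.
|ω_lever| = |0.1433·7.959·+0.17962| / 0.211739 = 0.96748 rad/s.

0.967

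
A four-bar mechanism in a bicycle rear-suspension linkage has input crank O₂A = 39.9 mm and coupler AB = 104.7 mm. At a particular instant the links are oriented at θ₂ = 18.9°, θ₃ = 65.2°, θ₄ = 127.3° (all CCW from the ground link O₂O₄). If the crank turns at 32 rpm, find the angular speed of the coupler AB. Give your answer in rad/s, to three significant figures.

ω₂ = 3.351 rad/s (from 32 rpm).
Differentiating the loop-closure r₂e^{iθ₂}+r₃e^{iθ₃}=r₁+r₄e^{iθ₄} gives r₂ω₂e^{iθ₂}+r₃ω₃e^{iθ₃}=r₄ω₄e^{iθ₄}.
Eliminating the other unknown: ω₃ = r₂ω₂ sin(θ₄−θ₂) / [r₃ sin(θ₃−θ₄)].
Numerator sine = +0.94888; denominator sine = -0.88377.
Result = 0.0399·3.351·(+0.94888) / (0.1047·(-0.88377)) = -1.3711 rad/s; magnitude 1.3711 rad/s.

1.37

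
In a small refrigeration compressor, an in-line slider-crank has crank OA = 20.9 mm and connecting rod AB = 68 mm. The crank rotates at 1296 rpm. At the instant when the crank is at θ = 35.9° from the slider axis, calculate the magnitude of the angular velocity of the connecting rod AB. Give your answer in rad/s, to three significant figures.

34.4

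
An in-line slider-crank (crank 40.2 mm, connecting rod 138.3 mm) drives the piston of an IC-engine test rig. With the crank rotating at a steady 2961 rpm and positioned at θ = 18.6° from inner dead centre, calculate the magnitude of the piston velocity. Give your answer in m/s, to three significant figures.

5.08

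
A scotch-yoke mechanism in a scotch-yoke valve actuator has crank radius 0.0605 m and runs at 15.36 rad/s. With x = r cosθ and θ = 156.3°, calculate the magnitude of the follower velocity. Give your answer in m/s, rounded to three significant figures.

0.374

ω = 15.36 rad/s
x = r cosθ ⇒ ẋ = −rω sinθ.
|v| = rω|sinθ| = 0.0605·15.36·|sin 156.3°| = 0.37352 m/s.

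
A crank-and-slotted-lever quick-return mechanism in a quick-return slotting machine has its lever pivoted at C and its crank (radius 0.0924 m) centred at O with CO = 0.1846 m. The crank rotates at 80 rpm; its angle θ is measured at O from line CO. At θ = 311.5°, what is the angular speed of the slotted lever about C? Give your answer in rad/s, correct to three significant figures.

2.55

ω = 8.378 rad/s (from 80 rpm).
Crank pin A relative to C: A = (d + r cosθ, r sinθ); lever angle φ = atan2(r sinθ, d + r cosθ).
Differentiating tanφ: φ̇ = rω(d cosθ + r)/(d² + r² + 2dr cosθ).
d² + r² + 2dr cosθ = |CA|² = 0.0652196 m²;  d cosθ + r = +0.21472 m.
|ω_lever| = |0.0924·8.378·+0.21472| / 0.0652196 = 2.5485 rad/s.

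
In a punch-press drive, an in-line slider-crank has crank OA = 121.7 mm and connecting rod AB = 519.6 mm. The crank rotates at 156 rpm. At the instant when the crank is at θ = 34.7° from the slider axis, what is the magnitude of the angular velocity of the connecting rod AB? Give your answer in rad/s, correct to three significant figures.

ω = 16.34 rad/s (converted from 156 rpm).
The rod makes angle φ with the slider axis where L sinφ = r sinθ; differentiating, L cosφ·φ̇ = r ω cosθ.
L cosφ = √(L² − r² sin²θ) = 0.51496 m.
|ω_rod| = r ω |cosθ| / √(L² − r² sin²θ) = 0.1217·16.34·0.82214/0.51496 = 3.1741 rad/s.

3.17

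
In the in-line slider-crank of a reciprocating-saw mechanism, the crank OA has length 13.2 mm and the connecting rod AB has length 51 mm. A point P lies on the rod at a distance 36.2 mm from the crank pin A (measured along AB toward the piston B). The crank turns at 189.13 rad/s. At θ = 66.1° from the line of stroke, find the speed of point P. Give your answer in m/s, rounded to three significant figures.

2.47

ω = 189.1 rad/s.  Crank-pin speed |V_A| = rω = 2.4965 m/s, perpendicular to OA.
Rod angle: sinφ = −(r/L) sinθ ⇒ φ = -13.688°; ω_rod = −rω cosθ/√(L²−r²sin²θ) = -20.412 rad/s.
V_P = V_A + ω_rod × AP, with AP = 0.0362 m along the rod.
Components: V_Px = −rω sinθ − a·ω_rod·sinφ = -2.4573 m/s;  V_Py = rω cosθ + a·ω_rod·cosφ = +0.29352 m/s.
|V_P| = √(V_Px² + V_Py²) = 2.4748 m/s.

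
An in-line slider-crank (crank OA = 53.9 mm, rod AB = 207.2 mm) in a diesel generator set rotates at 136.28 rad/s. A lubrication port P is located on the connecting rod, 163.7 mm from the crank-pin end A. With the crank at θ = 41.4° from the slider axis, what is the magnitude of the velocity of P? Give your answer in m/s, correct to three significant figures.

ω = 136.3 rad/s.  Crank-pin speed |V_A| = rω = 7.3455 m/s, perpendicular to OA.
Rod angle: sinφ = −(r/L) sinθ ⇒ φ = -9.906°; ω_rod = −rω cosθ/√(L²−r²sin²θ) = -26.995 rad/s.
V_P = V_A + ω_rod × AP, with AP = 0.1637 m along the rod.
Components: V_Px = −rω sinθ − a·ω_rod·sinφ = -5.6179 m/s;  V_Py = rω cosθ + a·ω_rod·cosφ = +1.1568 m/s.
|V_P| = √(V_Px² + V_Py²) = 5.7357 m/s.

5.74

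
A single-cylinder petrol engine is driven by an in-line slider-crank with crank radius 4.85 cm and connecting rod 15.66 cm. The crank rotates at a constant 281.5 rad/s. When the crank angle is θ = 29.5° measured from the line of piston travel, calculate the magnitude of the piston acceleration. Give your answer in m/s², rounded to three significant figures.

ω = 281.5 rad/s
x(θ) = r cosθ + √(L² − r² sin²θ); with ω constant, a = ω²·d²x/dθ².
d²x/dθ² = −r cosθ − r²(cos2θ)/√u − r⁴ sin²2θ/(4u^{3/2}),  u = L² − r² sin²θ = 0.0239532 m².
Substituting r = 0.0485 m, L = 0.1566 m, θ = 29.5°: d²x/dθ² = -0.050314 m.
a = ω²·d²x/dθ² = (281.5)²·(-0.050314) = -3987 m/s²;  |a| = 3987 m/s².

3990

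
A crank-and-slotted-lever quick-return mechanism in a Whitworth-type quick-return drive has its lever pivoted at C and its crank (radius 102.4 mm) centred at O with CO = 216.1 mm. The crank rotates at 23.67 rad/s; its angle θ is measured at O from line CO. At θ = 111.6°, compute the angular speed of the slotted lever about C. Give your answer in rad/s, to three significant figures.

ω = 23.67 rad/s
Crank pin A relative to C: A = (d + r cosθ, r sinθ); lever angle φ = atan2(r sinθ, d + r cosθ).
Differentiating tanφ: φ̇ = rω(d cosθ + r)/(d² + r² + 2dr cosθ).
d² + r² + 2dr cosθ = |CA|² = 0.0408928 m²;  d cosθ + r = +0.022848 m.
|ω_lever| = |0.1024·23.67·+0.022848| / 0.0408928 = 1.3543 rad/s.

1.35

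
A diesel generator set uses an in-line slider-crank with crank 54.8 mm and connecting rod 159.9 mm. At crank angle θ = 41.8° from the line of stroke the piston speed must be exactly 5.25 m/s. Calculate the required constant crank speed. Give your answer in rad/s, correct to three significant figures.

114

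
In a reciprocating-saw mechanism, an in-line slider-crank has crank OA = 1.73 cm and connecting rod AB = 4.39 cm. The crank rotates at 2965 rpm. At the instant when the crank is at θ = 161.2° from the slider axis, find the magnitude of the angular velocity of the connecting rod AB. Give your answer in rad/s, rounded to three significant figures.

ω = 310.5 rad/s (converted from 2965 rpm).
The rod makes angle φ with the slider axis where L sinφ = r sinθ; differentiating, L cosφ·φ̇ = r ω cosθ.
L cosφ = √(L² − r² sin²θ) = 0.043545 m.
|ω_rod| = r ω |cosθ| / √(L² − r² sin²θ) = 0.0173·310.5·0.94665/0.043545 = 116.78 rad/s.

117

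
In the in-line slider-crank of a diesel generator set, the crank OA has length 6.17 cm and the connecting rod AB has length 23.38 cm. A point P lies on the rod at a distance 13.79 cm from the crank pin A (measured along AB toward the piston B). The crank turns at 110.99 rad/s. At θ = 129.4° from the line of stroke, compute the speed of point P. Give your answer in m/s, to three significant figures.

ω = 111 rad/s.  Crank-pin speed |V_A| = rω = 6.8481 m/s, perpendicular to OA.
Rod angle: sinφ = −(r/L) sinθ ⇒ φ = -11.767°; ω_rod = −rω cosθ/√(L²−r²sin²θ) = +18.991 rad/s.
V_P = V_A + ω_rod × AP, with AP = 0.1379 m along the rod.
Components: V_Px = −rω sinθ − a·ω_rod·sinφ = -4.7577 m/s;  V_Py = rω cosθ + a·ω_rod·cosφ = -1.7829 m/s.
|V_P| = √(V_Px² + V_Py²) = 5.0808 m/s.

5.08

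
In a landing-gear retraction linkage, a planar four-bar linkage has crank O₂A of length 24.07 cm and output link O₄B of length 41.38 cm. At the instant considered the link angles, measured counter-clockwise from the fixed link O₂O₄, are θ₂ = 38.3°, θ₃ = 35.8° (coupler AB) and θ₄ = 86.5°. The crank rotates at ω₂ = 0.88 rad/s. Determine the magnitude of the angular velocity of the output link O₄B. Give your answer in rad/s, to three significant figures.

ω₂ = 0.88 rad/s
Differentiating the loop-closure r₂e^{iθ₂}+r₃e^{iθ₃}=r₁+r₄e^{iθ₄} gives r₂ω₂e^{iθ₂}+r₃ω₃e^{iθ₃}=r₄ω₄e^{iθ₄}.
Eliminating the other unknown: ω₄ = r₂ω₂ sin(θ₂−θ₃) / [r₄ sin(θ₄−θ₃)].
Numerator sine = +0.04362; denominator sine = +0.77384.
Result = 0.2407·0.88·(+0.04362) / (0.4138·(+0.77384)) = +0.028853 rad/s; magnitude 0.028853 rad/s.

0.0289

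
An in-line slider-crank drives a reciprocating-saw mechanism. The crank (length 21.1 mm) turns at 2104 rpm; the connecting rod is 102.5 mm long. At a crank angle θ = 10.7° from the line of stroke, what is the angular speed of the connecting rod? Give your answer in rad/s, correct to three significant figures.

44.6

ω = 220.3 rad/s (converted from 2104 rpm).
The rod makes angle φ with the slider axis where L sinφ = r sinθ; differentiating, L cosφ·φ̇ = r ω cosθ.
L cosφ = √(L² − r² sin²θ) = 0.10243 m.
|ω_rod| = r ω |cosθ| / √(L² − r² sin²θ) = 0.0211·220.3·0.98261/0.10243 = 44.6 rad/s.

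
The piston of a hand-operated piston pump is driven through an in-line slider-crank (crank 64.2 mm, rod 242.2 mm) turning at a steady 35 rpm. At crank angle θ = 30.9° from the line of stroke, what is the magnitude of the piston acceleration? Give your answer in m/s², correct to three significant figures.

0.852

ω = 2π·35/60 = 3.665 rad/s
x(θ) = r cosθ + √(L² − r² sin²θ); with ω constant, a = ω²·d²x/dθ².
d²x/dθ² = −r cosθ − r²(cos2θ)/√u − r⁴ sin²2θ/(4u^{3/2}),  u = L² − r² sin²θ = 0.0575739 m².
Substituting r = 0.0642 m, L = 0.2422 m, θ = 30.9°: d²x/dθ² = -0.063444 m.
a = ω²·d²x/dθ² = (3.665)²·(-0.063444) = -0.85228 m/s²;  |a| = 0.85228 m/s².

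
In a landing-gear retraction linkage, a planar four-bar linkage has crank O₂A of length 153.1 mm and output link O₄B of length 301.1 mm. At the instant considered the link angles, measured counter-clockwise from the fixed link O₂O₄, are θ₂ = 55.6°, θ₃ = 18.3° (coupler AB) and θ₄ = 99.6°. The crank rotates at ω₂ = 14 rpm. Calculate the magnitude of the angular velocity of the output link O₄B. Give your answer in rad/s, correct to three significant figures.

ω₂ = 1.466 rad/s (from 14 rpm).
Differentiating the loop-closure r₂e^{iθ₂}+r₃e^{iθ₃}=r₁+r₄e^{iθ₄} gives r₂ω₂e^{iθ₂}+r₃ω₃e^{iθ₃}=r₄ω₄e^{iθ₄}.
Eliminating the other unknown: ω₄ = r₂ω₂ sin(θ₂−θ₃) / [r₄ sin(θ₄−θ₃)].
Numerator sine = +0.60599; denominator sine = +0.98849.
Result = 0.1531·1.466·(+0.60599) / (0.3011·(+0.98849)) = +0.45699 rad/s; magnitude 0.45699 rad/s.

0.457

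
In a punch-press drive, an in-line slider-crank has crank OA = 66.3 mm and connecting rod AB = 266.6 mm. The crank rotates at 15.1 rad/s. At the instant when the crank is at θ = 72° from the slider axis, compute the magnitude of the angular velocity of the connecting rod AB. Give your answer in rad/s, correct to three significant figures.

1.19

ω = 15.1 rad/s
The rod makes angle φ with the slider axis where L sinφ = r sinθ; differentiating, L cosφ·φ̇ = r ω cosθ.
L cosφ = √(L² − r² sin²θ) = 0.25904 m.
|ω_rod| = r ω |cosθ| / √(L² − r² sin²θ) = 0.0663·15.1·0.30902/0.25904 = 1.1943 rad/s.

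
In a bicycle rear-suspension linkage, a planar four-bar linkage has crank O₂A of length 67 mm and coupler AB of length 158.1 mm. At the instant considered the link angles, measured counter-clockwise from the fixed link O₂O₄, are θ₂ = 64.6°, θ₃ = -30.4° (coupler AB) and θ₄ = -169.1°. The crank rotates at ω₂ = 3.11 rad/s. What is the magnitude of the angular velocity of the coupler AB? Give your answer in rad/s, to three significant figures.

1.61

ω₂ = 3.11 rad/s
Differentiating the loop-closure r₂e^{iθ₂}+r₃e^{iθ₃}=r₁+r₄e^{iθ₄} gives r₂ω₂e^{iθ₂}+r₃ω₃e^{iθ₃}=r₄ω₄e^{iθ₄}.
Eliminating the other unknown: ω₃ = r₂ω₂ sin(θ₄−θ₂) / [r₃ sin(θ₃−θ₄)].
Numerator sine = +0.80593; denominator sine = +0.66000.
Result = 0.067·3.11·(+0.80593) / (0.1581·(+0.66000)) = +1.6094 rad/s; magnitude 1.6094 rad/s.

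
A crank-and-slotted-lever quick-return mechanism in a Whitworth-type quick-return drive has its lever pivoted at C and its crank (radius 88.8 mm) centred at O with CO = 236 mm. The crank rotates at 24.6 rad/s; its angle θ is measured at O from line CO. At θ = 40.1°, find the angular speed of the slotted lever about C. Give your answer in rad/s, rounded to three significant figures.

ω = 24.6 rad/s
Crank pin A relative to C: A = (d + r cosθ, r sinθ); lever angle φ = atan2(r sinθ, d + r cosθ).
Differentiating tanφ: φ̇ = rω(d cosθ + r)/(d² + r² + 2dr cosθ).
d² + r² + 2dr cosθ = |CA|² = 0.095642 m²;  d cosθ + r = +0.26932 m.
|ω_lever| = |0.0888·24.6·+0.26932| / 0.095642 = 6.1513 rad/s.

6.15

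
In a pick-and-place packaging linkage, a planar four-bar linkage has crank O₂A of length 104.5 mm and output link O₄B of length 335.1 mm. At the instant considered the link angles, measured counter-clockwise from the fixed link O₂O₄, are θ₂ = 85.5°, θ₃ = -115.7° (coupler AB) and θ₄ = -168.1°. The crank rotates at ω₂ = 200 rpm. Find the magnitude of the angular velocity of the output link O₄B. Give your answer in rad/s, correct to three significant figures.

ω₂ = 20.94 rad/s (from 200 rpm).
Differentiating the loop-closure r₂e^{iθ₂}+r₃e^{iθ₃}=r₁+r₄e^{iθ₄} gives r₂ω₂e^{iθ₂}+r₃ω₃e^{iθ₃}=r₄ω₄e^{iθ₄}.
Eliminating the other unknown: ω₄ = r₂ω₂ sin(θ₂−θ₃) / [r₄ sin(θ₄−θ₃)].
Numerator sine = -0.36162; denominator sine = -0.79229.
Result = 0.1045·20.94·(-0.36162) / (0.3351·(-0.79229)) = +2.9811 rad/s; magnitude 2.9811 rad/s.

2.98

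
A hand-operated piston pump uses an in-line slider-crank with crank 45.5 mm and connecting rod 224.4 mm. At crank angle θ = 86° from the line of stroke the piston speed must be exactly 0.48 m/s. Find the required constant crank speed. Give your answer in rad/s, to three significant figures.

For an in-line slider-crank, |v_piston| = rω|sinθ|·[1 + r cosθ/√(L² − r² sin²θ)].
With r = 0.0455 m, L = 0.2244 m, θ = 86°: the bracketed kinematic factor |dx/dθ| = 0.046045 m.
ω = v/|dx/dθ| = 0.48/0.046045 = 10.425 rad/s.

10.4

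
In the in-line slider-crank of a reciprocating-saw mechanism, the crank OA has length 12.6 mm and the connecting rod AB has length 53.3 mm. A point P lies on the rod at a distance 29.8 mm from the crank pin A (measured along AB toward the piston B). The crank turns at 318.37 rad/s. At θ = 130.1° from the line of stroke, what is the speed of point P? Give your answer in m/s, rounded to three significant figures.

ω = 318.4 rad/s.  Crank-pin speed |V_A| = rω = 4.0115 m/s, perpendicular to OA.
Rod angle: sinφ = −(r/L) sinθ ⇒ φ = -10.418°; ω_rod = −rω cosθ/√(L²−r²sin²θ) = +49.291 rad/s.
V_P = V_A + ω_rod × AP, with AP = 0.0298 m along the rod.
Components: V_Px = −rω sinθ − a·ω_rod·sinφ = -2.8028 m/s;  V_Py = rω cosθ + a·ω_rod·cosφ = -1.1392 m/s.
|V_P| = √(V_Px² + V_Py²) = 3.0255 m/s.

3.03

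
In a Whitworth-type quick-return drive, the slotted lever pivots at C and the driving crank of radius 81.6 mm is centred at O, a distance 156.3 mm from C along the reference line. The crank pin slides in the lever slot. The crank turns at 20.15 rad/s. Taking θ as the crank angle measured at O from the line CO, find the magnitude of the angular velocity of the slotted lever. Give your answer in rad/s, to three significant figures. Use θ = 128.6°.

ω = 20.15 rad/s
Crank pin A relative to C: A = (d + r cosθ, r sinθ); lever angle φ = atan2(r sinθ, d + r cosθ).
Differentiating tanφ: φ̇ = rω(d cosθ + r)/(d² + r² + 2dr cosθ).
d² + r² + 2dr cosθ = |CA|² = 0.0151742 m²;  d cosθ + r = -0.015912 m.
|ω_lever| = |0.0816·20.15·-0.015912| / 0.0151742 = 1.7242 rad/s.

1.72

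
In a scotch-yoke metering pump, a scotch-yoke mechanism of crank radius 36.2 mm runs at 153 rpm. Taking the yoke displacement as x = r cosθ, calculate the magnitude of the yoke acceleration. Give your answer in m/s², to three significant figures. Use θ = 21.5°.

8.65

ω = 16.02 rad/s (from 153 rpm).
x = r cosθ ⇒ ẍ = −rω² cosθ (ω constant).
|a| = rω²|cosθ| = 0.0362·(16.02)²·|cos 21.5°| = 8.6462 m/s².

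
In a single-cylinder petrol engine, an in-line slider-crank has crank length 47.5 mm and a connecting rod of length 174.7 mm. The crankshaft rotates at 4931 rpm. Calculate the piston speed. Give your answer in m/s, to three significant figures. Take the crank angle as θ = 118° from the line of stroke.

18.8

ω = 2π·4931/60 = 516.4 rad/s
For an in-line slider-crank, x = r cosθ + √(L² − r² sin²θ), so v = −rω sinθ·[1 + r cosθ/√(L² − r² sin²θ)].
With r = 0.0475 m, L = 0.1747 m, θ = 118°: √(L² − r² sin²θ) = 0.16959 m.
v = −0.0475·516.4·0.88295·[1 + 0.0475·-0.46947/0.16959] = -18.809 m/s.
|v| = 18.809 m/s.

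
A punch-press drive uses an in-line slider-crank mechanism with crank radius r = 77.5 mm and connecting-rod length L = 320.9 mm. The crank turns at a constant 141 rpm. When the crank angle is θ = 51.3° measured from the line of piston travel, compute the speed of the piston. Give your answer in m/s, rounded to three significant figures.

1.03

ω = 2π·141/60 = 14.77 rad/s
For an in-line slider-crank, x = r cosθ + √(L² − r² sin²θ), so v = −rω sinθ·[1 + r cosθ/√(L² − r² sin²θ)].
With r = 0.0775 m, L = 0.3209 m, θ = 51.3°: √(L² − r² sin²θ) = 0.31515 m.
v = −0.0775·14.77·0.78043·[1 + 0.0775·0.62524/0.31515] = -1.0304 m/s.
|v| = 1.0304 m/s.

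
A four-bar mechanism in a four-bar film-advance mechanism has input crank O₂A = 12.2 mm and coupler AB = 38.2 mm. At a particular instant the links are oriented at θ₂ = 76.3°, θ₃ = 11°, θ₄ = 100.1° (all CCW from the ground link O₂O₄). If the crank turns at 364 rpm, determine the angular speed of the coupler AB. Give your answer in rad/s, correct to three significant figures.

4.91

ω₂ = 38.12 rad/s (from 364 rpm).
Differentiating the loop-closure r₂e^{iθ₂}+r₃e^{iθ₃}=r₁+r₄e^{iθ₄} gives r₂ω₂e^{iθ₂}+r₃ω₃e^{iθ₃}=r₄ω₄e^{iθ₄}.
Eliminating the other unknown: ω₃ = r₂ω₂ sin(θ₄−θ₂) / [r₃ sin(θ₃−θ₄)].
Numerator sine = +0.40355; denominator sine = -0.99988.
Result = 0.0122·38.12·(+0.40355) / (0.0382·(-0.99988)) = -4.9133 rad/s; magnitude 4.9133 rad/s.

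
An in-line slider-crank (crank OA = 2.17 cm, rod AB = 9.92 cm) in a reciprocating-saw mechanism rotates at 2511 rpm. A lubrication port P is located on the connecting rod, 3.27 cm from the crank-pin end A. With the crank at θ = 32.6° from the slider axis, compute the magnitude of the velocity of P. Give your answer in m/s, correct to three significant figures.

4.59

ω = 263 rad/s.  Crank-pin speed |V_A| = rω = 5.706 m/s, perpendicular to OA.
Rod angle: sinφ = −(r/L) sinθ ⇒ φ = -6.768°; ω_rod = −rω cosθ/√(L²−r²sin²θ) = -48.798 rad/s.
V_P = V_A + ω_rod × AP, with AP = 0.0327 m along the rod.
Components: V_Px = −rω sinθ − a·ω_rod·sinφ = -3.2623 m/s;  V_Py = rω cosθ + a·ω_rod·cosφ = +3.2225 m/s.
|V_P| = √(V_Px² + V_Py²) = 4.5855 m/s.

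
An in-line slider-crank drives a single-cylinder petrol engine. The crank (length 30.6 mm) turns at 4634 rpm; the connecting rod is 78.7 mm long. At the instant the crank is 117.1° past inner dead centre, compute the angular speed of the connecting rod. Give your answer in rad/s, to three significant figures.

91.6

ω = 485.3 rad/s (converted from 4634 rpm).
The rod makes angle φ with the slider axis where L sinφ = r sinθ; differentiating, L cosφ·φ̇ = r ω cosθ.
L cosφ = √(L² − r² sin²θ) = 0.073835 m.
|ω_rod| = r ω |cosθ| / √(L² − r² sin²θ) = 0.0306·485.3·0.45554/0.073835 = 91.616 rad/s.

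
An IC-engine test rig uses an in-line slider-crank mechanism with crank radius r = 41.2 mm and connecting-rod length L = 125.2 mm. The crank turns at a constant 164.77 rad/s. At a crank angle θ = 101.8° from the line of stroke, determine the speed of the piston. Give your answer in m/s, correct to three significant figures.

6.17

ω = 164.8 rad/s
For an in-line slider-crank, x = r cosθ + √(L² − r² sin²θ), so v = −rω sinθ·[1 + r cosθ/√(L² − r² sin²θ)].
With r = 0.0412 m, L = 0.1252 m, θ = 101.8°: √(L² − r² sin²θ) = 0.11853 m.
v = −0.0412·164.8·0.97887·[1 + 0.0412·-0.20450/0.11853] = -6.1727 m/s.
|v| = 6.1727 m/s.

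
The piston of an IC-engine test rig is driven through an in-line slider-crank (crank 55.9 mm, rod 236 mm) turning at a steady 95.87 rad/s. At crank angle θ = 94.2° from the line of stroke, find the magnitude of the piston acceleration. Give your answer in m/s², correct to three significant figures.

ω = 95.87 rad/s
x(θ) = r cosθ + √(L² − r² sin²θ); with ω constant, a = ω²·d²x/dθ².
d²x/dθ² = −r cosθ − r²(cos2θ)/√u − r⁴ sin²2θ/(4u^{3/2}),  u = L² − r² sin²θ = 0.052588 m².
Substituting r = 0.0559 m, L = 0.236 m, θ = 94.2°: d²x/dθ² = +0.01757 m.
a = ω²·d²x/dθ² = (95.87)²·(+0.01757) = +161.49 m/s²;  |a| = 161.49 m/s².

161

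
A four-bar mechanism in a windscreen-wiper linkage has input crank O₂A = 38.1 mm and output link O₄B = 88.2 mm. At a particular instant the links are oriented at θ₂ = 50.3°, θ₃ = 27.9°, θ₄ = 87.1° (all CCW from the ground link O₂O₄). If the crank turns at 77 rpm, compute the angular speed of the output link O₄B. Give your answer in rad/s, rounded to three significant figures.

ω₂ = 8.063 rad/s (from 77 rpm).
Differentiating the loop-closure r₂e^{iθ₂}+r₃e^{iθ₃}=r₁+r₄e^{iθ₄} gives r₂ω₂e^{iθ₂}+r₃ω₃e^{iθ₃}=r₄ω₄e^{iθ₄}.
Eliminating the other unknown: ω₄ = r₂ω₂ sin(θ₂−θ₃) / [r₄ sin(θ₄−θ₃)].
Numerator sine = +0.38107; denominator sine = +0.85896.
Result = 0.0381·8.063·(+0.38107) / (0.0882·(+0.85896)) = +1.5453 rad/s; magnitude 1.5453 rad/s.

1.55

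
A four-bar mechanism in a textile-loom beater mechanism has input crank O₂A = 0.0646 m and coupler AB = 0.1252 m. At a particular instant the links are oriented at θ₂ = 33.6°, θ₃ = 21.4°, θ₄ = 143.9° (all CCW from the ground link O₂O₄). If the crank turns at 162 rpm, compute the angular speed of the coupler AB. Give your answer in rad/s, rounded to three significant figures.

ω₂ = 16.96 rad/s (from 162 rpm).
Differentiating the loop-closure r₂e^{iθ₂}+r₃e^{iθ₃}=r₁+r₄e^{iθ₄} gives r₂ω₂e^{iθ₂}+r₃ω₃e^{iθ₃}=r₄ω₄e^{iθ₄}.
Eliminating the other unknown: ω₃ = r₂ω₂ sin(θ₄−θ₂) / [r₃ sin(θ₃−θ₄)].
Numerator sine = +0.93789; denominator sine = -0.84339.
Result = 0.0646·16.96·(+0.93789) / (0.1252·(-0.84339)) = -9.7341 rad/s; magnitude 9.7341 rad/s.

9.73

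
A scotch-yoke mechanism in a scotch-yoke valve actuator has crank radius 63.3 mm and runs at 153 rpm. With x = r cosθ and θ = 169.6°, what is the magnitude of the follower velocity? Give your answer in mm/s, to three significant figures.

183

ω = 16.02 rad/s (from 153 rpm).
x = r cosθ ⇒ ẋ = −rω sinθ.
|v| = rω|sinθ| = 0.0633·16.02·|sin 169.6°| = 0.18308 m/s = 183.08 mm/s.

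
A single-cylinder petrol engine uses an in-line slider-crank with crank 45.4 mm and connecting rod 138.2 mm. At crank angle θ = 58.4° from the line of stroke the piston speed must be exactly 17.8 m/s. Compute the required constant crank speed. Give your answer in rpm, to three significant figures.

3730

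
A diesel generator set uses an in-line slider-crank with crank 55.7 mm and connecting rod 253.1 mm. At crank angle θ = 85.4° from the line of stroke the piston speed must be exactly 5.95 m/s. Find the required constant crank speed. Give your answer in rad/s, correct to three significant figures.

For an in-line slider-crank, |v_piston| = rω|sinθ|·[1 + r cosθ/√(L² − r² sin²θ)].
With r = 0.0557 m, L = 0.2531 m, θ = 85.4°: the bracketed kinematic factor |dx/dθ| = 0.056525 m.
ω = v/|dx/dθ| = 5.95/0.056525 = 105.26 rad/s.

105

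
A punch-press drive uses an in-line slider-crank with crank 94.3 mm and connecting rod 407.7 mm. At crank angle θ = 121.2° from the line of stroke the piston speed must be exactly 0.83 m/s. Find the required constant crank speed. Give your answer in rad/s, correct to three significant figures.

For an in-line slider-crank, |v_piston| = rω|sinθ|·[1 + r cosθ/√(L² − r² sin²θ)].
With r = 0.0943 m, L = 0.4077 m, θ = 121.2°: the bracketed kinematic factor |dx/dθ| = 0.070801 m.
ω = v/|dx/dθ| = 0.83/0.070801 = 11.723 rad/s.

11.7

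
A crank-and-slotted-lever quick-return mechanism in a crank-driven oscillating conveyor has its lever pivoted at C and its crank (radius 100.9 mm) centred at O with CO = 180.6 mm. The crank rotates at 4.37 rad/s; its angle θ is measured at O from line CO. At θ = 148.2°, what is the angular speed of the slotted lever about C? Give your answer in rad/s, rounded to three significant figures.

1.96

ω = 4.37 rad/s
Crank pin A relative to C: A = (d + r cosθ, r sinθ); lever angle φ = atan2(r sinθ, d + r cosθ).
Differentiating tanφ: φ̇ = rω(d cosθ + r)/(d² + r² + 2dr cosθ).
d² + r² + 2dr cosθ = |CA|² = 0.0118228 m²;  d cosθ + r = -0.052591 m.
|ω_lever| = |0.1009·4.37·-0.052591| / 0.0118228 = 1.9614 rad/s.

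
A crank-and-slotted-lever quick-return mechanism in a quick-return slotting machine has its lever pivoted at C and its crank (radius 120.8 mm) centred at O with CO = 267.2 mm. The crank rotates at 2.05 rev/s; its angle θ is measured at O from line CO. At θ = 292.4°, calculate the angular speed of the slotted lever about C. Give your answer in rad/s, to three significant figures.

3.13

ω = 12.88 rad/s (from 2.05 rev/s).
Crank pin A relative to C: A = (d + r cosθ, r sinθ); lever angle φ = atan2(r sinθ, d + r cosθ).
Differentiating tanφ: φ̇ = rω(d cosθ + r)/(d² + r² + 2dr cosθ).
d² + r² + 2dr cosθ = |CA|² = 0.110589 m²;  d cosθ + r = +0.22262 m.
|ω_lever| = |0.1208·12.88·+0.22262| / 0.110589 = 3.1323 rad/s.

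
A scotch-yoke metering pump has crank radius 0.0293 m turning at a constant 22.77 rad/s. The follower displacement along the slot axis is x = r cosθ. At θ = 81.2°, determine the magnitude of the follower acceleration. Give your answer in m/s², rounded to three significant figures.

ω = 22.77 rad/s
x = r cosθ ⇒ ẍ = −rω² cosθ (ω constant).
|a| = rω²|cosθ| = 0.0293·(22.77)²·|cos 81.2°| = 2.324 m/s².

2.32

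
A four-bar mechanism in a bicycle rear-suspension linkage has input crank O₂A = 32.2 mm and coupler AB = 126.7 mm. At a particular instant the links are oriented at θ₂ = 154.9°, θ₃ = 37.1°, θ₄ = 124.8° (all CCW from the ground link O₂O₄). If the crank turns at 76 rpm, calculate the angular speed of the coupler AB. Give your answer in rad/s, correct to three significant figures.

ω₂ = 7.959 rad/s (from 76 rpm).
Differentiating the loop-closure r₂e^{iθ₂}+r₃e^{iθ₃}=r₁+r₄e^{iθ₄} gives r₂ω₂e^{iθ₂}+r₃ω₃e^{iθ₃}=r₄ω₄e^{iθ₄}.
Eliminating the other unknown: ω₃ = r₂ω₂ sin(θ₄−θ₂) / [r₃ sin(θ₃−θ₄)].
Numerator sine = -0.50151; denominator sine = -0.99919.
Result = 0.0322·7.959·(-0.50151) / (0.1267·(-0.99919)) = +1.0152 rad/s; magnitude 1.0152 rad/s.

1.02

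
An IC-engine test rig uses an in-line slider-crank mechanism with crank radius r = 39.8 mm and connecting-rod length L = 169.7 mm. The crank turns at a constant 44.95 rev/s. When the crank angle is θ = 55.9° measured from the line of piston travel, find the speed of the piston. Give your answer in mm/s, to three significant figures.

ω = 2π·45 = 282.4 rad/s
For an in-line slider-crank, x = r cosθ + √(L² − r² sin²θ), so v = −rω sinθ·[1 + r cosθ/√(L² − r² sin²θ)].
With r = 0.0398 m, L = 0.1697 m, θ = 55.9°: √(L² − r² sin²θ) = 0.16647 m.
v = −0.0398·282.4·0.82806·[1 + 0.0398·0.56064/0.16647] = -10.556 m/s.
|v| = 10.556 m/s = 10556 mm/s.

10600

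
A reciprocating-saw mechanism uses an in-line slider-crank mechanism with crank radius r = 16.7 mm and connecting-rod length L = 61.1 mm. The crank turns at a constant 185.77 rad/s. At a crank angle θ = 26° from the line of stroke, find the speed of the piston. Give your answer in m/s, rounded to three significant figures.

ω = 185.8 rad/s
For an in-line slider-crank, x = r cosθ + √(L² − r² sin²θ), so v = −rω sinθ·[1 + r cosθ/√(L² − r² sin²θ)].
With r = 0.0167 m, L = 0.0611 m, θ = 26°: √(L² − r² sin²θ) = 0.06066 m.
v = −0.0167·185.8·0.43837·[1 + 0.0167·0.89879/0.06066] = -1.6965 m/s.
|v| = 1.6965 m/s.

1.70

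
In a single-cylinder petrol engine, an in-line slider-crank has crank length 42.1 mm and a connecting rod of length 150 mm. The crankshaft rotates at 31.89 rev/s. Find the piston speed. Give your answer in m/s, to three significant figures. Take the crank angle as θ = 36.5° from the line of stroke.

6.17

ω = 2π·31.9 = 200.4 rad/s
For an in-line slider-crank, x = r cosθ + √(L² − r² sin²θ), so v = −rω sinθ·[1 + r cosθ/√(L² − r² sin²θ)].
With r = 0.0421 m, L = 0.15 m, θ = 36.5°: √(L² − r² sin²θ) = 0.14789 m.
v = −0.0421·200.4·0.59482·[1 + 0.0421·0.80386/0.14789] = -6.1659 m/s.
|v| = 6.1659 m/s.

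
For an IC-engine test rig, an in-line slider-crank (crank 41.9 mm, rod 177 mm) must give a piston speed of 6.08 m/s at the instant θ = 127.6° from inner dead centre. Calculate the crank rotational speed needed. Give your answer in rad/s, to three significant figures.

215

For an in-line slider-crank, |v_piston| = rω|sinθ|·[1 + r cosθ/√(L² − r² sin²θ)].
With r = 0.0419 m, L = 0.177 m, θ = 127.6°: the bracketed kinematic factor |dx/dθ| = 0.028315 m.
ω = v/|dx/dθ| = 6.08/0.028315 = 214.72 rad/s.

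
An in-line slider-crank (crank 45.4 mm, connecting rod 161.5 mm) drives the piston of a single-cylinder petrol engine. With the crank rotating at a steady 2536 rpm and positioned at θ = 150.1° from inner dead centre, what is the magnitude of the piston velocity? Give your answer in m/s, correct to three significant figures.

ω = 2π·2536/60 = 265.6 rad/s
For an in-line slider-crank, x = r cosθ + √(L² − r² sin²θ), so v = −rω sinθ·[1 + r cosθ/√(L² − r² sin²θ)].
With r = 0.0454 m, L = 0.1615 m, θ = 150.1°: √(L² − r² sin²θ) = 0.15991 m.
v = −0.0454·265.6·0.49849·[1 + 0.0454·-0.86690/0.15991] = -4.5309 m/s.
|v| = 4.5309 m/s.

4.53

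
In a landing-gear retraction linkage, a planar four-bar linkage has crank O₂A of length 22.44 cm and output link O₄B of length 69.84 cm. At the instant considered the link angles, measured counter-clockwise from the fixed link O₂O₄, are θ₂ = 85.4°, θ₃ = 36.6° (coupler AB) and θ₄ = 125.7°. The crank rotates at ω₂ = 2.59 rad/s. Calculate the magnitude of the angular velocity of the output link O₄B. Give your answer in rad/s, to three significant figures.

ω₂ = 2.59 rad/s
Differentiating the loop-closure r₂e^{iθ₂}+r₃e^{iθ₃}=r₁+r₄e^{iθ₄} gives r₂ω₂e^{iθ₂}+r₃ω₃e^{iθ₃}=r₄ω₄e^{iθ₄}.
Eliminating the other unknown: ω₄ = r₂ω₂ sin(θ₂−θ₃) / [r₄ sin(θ₄−θ₃)].
Numerator sine = +0.75241; denominator sine = +0.99988.
Result = 0.2244·2.59·(+0.75241) / (0.6984·(+0.99988)) = +0.62622 rad/s; magnitude 0.62622 rad/s.

0.626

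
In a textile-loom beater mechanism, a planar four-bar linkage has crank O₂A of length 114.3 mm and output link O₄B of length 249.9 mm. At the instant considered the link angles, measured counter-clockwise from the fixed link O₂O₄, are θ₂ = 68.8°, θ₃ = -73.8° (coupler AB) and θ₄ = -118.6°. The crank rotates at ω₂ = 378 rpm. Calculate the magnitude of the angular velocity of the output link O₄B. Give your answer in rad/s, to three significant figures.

15.6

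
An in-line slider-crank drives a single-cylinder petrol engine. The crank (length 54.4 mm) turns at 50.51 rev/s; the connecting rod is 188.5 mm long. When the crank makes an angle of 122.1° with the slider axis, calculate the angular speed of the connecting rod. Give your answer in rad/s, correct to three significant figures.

50.2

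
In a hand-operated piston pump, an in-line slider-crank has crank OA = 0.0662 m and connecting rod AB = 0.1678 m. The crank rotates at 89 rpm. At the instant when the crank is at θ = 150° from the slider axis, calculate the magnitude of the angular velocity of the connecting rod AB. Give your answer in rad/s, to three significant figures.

ω = 9.32 rad/s (converted from 89 rpm).
The rod makes angle φ with the slider axis where L sinφ = r sinθ; differentiating, L cosφ·φ̇ = r ω cosθ.
L cosφ = √(L² − r² sin²θ) = 0.1645 m.
|ω_rod| = r ω |cosθ| / √(L² − r² sin²θ) = 0.0662·9.32·0.86603/0.1645 = 3.2481 rad/s.

3.25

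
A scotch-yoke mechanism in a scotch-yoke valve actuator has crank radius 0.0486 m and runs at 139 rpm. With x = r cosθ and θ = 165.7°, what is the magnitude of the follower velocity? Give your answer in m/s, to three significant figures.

ω = 14.56 rad/s (from 139 rpm).
x = r cosθ ⇒ ẋ = −rω sinθ.
|v| = rω|sinθ| = 0.0486·14.56·|sin 165.7°| = 0.17473 m/s.

0.175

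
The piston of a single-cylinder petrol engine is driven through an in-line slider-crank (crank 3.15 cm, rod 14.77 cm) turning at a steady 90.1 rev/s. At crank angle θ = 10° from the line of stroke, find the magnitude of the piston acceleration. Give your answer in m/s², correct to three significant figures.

ω = 2π·90.1 = 566.1 rad/s
x(θ) = r cosθ + √(L² − r² sin²θ); with ω constant, a = ω²·d²x/dθ².
d²x/dθ² = −r cosθ − r²(cos2θ)/√u − r⁴ sin²2θ/(4u^{3/2}),  u = L² − r² sin²θ = 0.0217854 m².
Substituting r = 0.0315 m, L = 0.1477 m, θ = 10°: d²x/dθ² = -0.037348 m.
a = ω²·d²x/dθ² = (566.1)²·(-0.037348) = -11969 m/s²;  |a| = 11969 m/s².

12000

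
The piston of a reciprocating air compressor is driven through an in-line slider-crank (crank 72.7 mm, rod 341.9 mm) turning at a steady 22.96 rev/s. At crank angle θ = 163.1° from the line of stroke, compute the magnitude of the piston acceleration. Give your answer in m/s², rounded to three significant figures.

ω = 2π·23 = 144.3 rad/s
x(θ) = r cosθ + √(L² − r² sin²θ); with ω constant, a = ω²·d²x/dθ².
d²x/dθ² = −r cosθ − r²(cos2θ)/√u − r⁴ sin²2θ/(4u^{3/2}),  u = L² − r² sin²θ = 0.116449 m².
Substituting r = 0.0727 m, L = 0.3419 m, θ = 163.1°: d²x/dθ² = +0.056636 m.
a = ω²·d²x/dθ² = (144.3)²·(+0.056636) = +1178.7 m/s²;  |a| = 1178.7 m/s².

1180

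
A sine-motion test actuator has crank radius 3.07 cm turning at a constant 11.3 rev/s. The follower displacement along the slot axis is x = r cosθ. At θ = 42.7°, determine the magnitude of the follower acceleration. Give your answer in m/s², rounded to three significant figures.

ω = 71 rad/s (from 11.3 rev/s).
x = r cosθ ⇒ ẍ = −rω² cosθ (ω constant).
|a| = rω²|cosθ| = 0.0307·(71)²·|cos 42.7°| = 113.73 m/s².

114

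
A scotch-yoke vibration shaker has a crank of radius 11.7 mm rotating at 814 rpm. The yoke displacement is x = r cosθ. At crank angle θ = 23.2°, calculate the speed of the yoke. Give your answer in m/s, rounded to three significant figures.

0.393

ω = 85.24 rad/s (from 814 rpm).
x = r cosθ ⇒ ẋ = −rω sinθ.
|v| = rω|sinθ| = 0.0117·85.24·|sin 23.2°| = 0.39289 m/s.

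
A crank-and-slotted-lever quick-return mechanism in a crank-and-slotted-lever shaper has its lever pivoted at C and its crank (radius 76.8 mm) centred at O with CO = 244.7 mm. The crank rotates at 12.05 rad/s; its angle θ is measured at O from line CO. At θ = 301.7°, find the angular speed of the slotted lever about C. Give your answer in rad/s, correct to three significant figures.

ω = 12.05 rad/s
Crank pin A relative to C: A = (d + r cosθ, r sinθ); lever angle φ = atan2(r sinθ, d + r cosθ).
Differentiating tanφ: φ̇ = rω(d cosθ + r)/(d² + r² + 2dr cosθ).
d² + r² + 2dr cosθ = |CA|² = 0.0855267 m²;  d cosθ + r = +0.20538 m.
|ω_lever| = |0.0768·12.05·+0.20538| / 0.0855267 = 2.2223 rad/s.

2.22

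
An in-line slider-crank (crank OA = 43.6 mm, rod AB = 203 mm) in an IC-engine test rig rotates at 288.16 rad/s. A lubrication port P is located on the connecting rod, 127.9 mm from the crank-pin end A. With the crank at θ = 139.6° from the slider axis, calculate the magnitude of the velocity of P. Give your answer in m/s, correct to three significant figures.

8.11

ω = 288.2 rad/s.  Crank-pin speed |V_A| = rω = 12.564 m/s, perpendicular to OA.
Rod angle: sinφ = −(r/L) sinθ ⇒ φ = -8.002°; ω_rod = −rω cosθ/√(L²−r²sin²θ) = +47.595 rad/s.
V_P = V_A + ω_rod × AP, with AP = 0.1279 m along the rod.
Components: V_Px = −rω sinθ − a·ω_rod·sinφ = -7.2954 m/s;  V_Py = rω cosθ + a·ω_rod·cosφ = -3.5396 m/s.
|V_P| = √(V_Px² + V_Py²) = 8.1088 m/s.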